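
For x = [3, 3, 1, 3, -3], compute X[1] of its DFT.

X[1] = Σ(n=0 to 4) x[n] · ω_5^(1n) where ω_5 = e^(-2πi/5)
= (3)·ω_5^0 + (3)·ω_5^1 + (1)·ω_5^2 + (3)·ω_5^3 + (-3)·ω_5^4

X[1] = -0.2361-4.5308i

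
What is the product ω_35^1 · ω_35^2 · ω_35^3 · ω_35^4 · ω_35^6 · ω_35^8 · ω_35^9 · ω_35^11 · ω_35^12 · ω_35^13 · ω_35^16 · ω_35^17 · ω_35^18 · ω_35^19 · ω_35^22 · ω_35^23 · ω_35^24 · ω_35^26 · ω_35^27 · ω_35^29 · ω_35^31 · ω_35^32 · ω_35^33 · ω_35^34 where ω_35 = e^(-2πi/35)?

The primitive 35th roots of unity are ω_35^k for k coprime to 35: k ∈ {1, 2, 3, 4, 6, 8, 9, 11, 12, 13, 16, 17, 18, 19, 22, 23, 24, 26, 27, 29, 31, 32, 33, 34}
Their product equals the constant term of the cyclotomic polynomial Φ_35(x) up to sign.
For n ≥ 3, the product of all primitive nth roots of unity is 1. (For n=1 it is 1; for n=2 it is -1.)

1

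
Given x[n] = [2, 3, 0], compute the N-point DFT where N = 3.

X[k] = Σ(n=0 to 2) x[n] · ω_3^(nk)
where ω_3 = e^(-2πi/3)

Computing each X[k]:
X[0] = 5
X[1] = 0.5000-2.5981i
X[2] = 0.5000+2.5981i

X = [5, 0.5000-2.5981i, 0.5000+2.5981i]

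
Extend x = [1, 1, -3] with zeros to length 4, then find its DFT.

Original 3-point DFT: [-1, 2.0000-3.4641i, 2.0000+3.4641i]
Zero-padded 4-point DFT provides frequency interpolation.

DFT_4([x, 0, ...]) = [-1, 4-1i, -3, 4+1i]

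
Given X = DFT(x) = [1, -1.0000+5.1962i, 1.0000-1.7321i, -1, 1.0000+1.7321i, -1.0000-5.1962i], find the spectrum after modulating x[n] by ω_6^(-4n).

Modulation property: DFT(ω_6^(-4n)·x[n]) = X[(k-4) mod 6], so circularly shift X by 4 positions.

X[k-4] = [1.0000-1.7321i, -1, 1.0000+1.7321i, -1.0000-5.1962i, 1, -1.0000+5.1962i]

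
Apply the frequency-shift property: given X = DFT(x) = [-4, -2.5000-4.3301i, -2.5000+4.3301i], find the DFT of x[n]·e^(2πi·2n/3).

Modulation property: DFT(ω_3^(-2n)·x[n]) = X[(k-2) mod 3], so circularly shift X by 2 positions.

X[k-2] = [-2.5000-4.3301i, -2.5000+4.3301i, -4]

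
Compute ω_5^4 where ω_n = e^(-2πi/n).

ω_5^4 = e^(-2πi·4/5)
= cos(-2π·4/5) + i·sin(-2π·4/5)
= cos(-8π/5) + i·sin(-8π/5)

ω_5^4 = cos(-8π/5) + i·sin(-8π/5) = 0.3090+0.9511i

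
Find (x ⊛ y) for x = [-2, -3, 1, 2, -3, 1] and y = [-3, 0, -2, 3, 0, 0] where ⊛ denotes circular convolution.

(x ⊛ y)[n] = Σ(m=0 to 5) x[m] · y[(n-m) mod 6]

Computing each output sample:
(x ⊛ y)[0] = 18
(x ⊛ y)[1] = -2
(x ⊛ y)[2] = 4
(x ⊛ y)[3] = -6
(x ⊛ y)[4] = -2
(x ⊛ y)[5] = -4

x ⊛ y = [18, -2, 4, -6, -2, -4]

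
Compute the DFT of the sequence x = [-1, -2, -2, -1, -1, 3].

X[k] = Σ(n=0 to 5) x[n] · ω_6^(nk)
where ω_6 = e^(-2πi/6)

Computing each X[k]:
X[0] = -4
X[1] = 2.0000+5.1962i
X[2] = -1.0000+3.4641i
X[3] = -4
X[4] = -1.0000-3.4641i
X[5] = 2.0000-5.1962i

X = [-4, 2.0000+5.1962i, -1.0000+3.4641i, -4, -1.0000-3.4641i, 2.0000-5.1962i]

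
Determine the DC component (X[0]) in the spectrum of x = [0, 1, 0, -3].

X[0] = Σ(n=0 to 3) x[n] · ω_4^0 = Σ x[n]
= (0) + (1) + (0) + (-3)

X[0] = -2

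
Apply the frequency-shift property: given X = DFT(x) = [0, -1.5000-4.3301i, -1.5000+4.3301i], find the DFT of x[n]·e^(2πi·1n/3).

Modulation property: DFT(ω_3^(-1n)·x[n]) = X[(k-1) mod 3], so circularly shift X by 1 positions.

X[k-1] = [-1.5000+4.3301i, 0, -1.5000-4.3301i]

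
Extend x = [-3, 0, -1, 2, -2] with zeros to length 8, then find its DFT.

Original 5-point DFT: [-4, -4.4271-0.1388i, -1.0729-4.0287i, -1.0729+4.0287i, -4.4271+0.1388i]
Zero-padded 8-point DFT provides frequency interpolation.

DFT_8([x, 0, ...]) = [-4, -2.4142-0.4142i, -4+2i, 0.4142-2.4142i, -8, 0.4142+2.4142i, -4-2i, -2.4142+0.4142i]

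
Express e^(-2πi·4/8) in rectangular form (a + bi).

ω_8^4 = e^(-2πi·4/8)
= cos(-2π·4/8) + i·sin(-2π·4/8)
= cos(-8π/8) + i·sin(-8π/8)

ω_8^4 = cos(-8π/8) + i·sin(-8π/8) = -1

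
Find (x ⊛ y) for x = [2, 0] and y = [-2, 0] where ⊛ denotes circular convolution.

(x ⊛ y)[n] = Σ(m=0 to 1) x[m] · y[(n-m) mod 2]

Computing each output sample:
(x ⊛ y)[0] = -4
(x ⊛ y)[1] = 0

x ⊛ y = [-4, 0]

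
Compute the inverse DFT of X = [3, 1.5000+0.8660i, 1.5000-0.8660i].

x[n] = (1/3) Σ(k=0 to 2) X[k] · e^(2πikn/3)

Computing each x[n]:
x[0] = 2
x[1] = 0
x[2] = 1

x = [2, 0, 1]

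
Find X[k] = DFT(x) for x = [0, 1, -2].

X[k] = Σ(n=0 to 2) x[n] · ω_3^(nk)
where ω_3 = e^(-2πi/3)

Computing each X[k]:
X[0] = -1
X[1] = 0.5000-2.5981i
X[2] = 0.5000+2.5981i

X = [-1, 0.5000-2.5981i, 0.5000+2.5981i]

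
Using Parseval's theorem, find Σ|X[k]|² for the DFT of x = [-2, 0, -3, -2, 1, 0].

Parseval: Σ|x[n]|² = (1/N)Σ|X[k]|², so Σ|X[k]|² = N·Σ|x[n]|² = 6·18.0000

Σ|X[k]|² = N·Σ|x[n]|² = 6·18.0000 = 108.0000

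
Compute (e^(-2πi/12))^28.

Since ω_12^12 = 1, powers reduce modulo 12.
28 mod 12 = 4
So ω_12^28 = ω_12^4 = e^(-2πi·4/12)

ω_12^28 = ω_12^4 = -0.5000-0.8660i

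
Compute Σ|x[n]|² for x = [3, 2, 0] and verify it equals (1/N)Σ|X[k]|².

Time domain:
Σ|x[n]|² = |3|² + |2|² + |0|² = 13.0000

Frequency domain:
(1/3)Σ|X[k]|² = (1/3)(|5|² + |2.0000-1.7321i|² + |2.0000+1.7321i|²) = (1/3)·39.0000 = 13.0000

Both sides agree, confirming Parseval's theorem.

Σ|x[n]|² = (1/N)Σ|X[k]|² = 13.0000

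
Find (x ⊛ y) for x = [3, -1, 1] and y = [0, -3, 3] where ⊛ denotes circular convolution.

(x ⊛ y)[n] = Σ(m=0 to 2) x[m] · y[(n-m) mod 3]

Computing each output sample:
(x ⊛ y)[0] = -6
(x ⊛ y)[1] = -6
(x ⊛ y)[2] = 12

x ⊛ y = [-6, -6, 12]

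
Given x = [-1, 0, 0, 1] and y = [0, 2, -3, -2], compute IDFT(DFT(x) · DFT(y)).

(x ⊛ y)[n] = Σ(m=0 to 3) x[m] · y[(n-m) mod 4]

Computing each output sample:
(x ⊛ y)[0] = 2
(x ⊛ y)[1] = -5
(x ⊛ y)[2] = 1
(x ⊛ y)[3] = 2

x ⊛ y = [2, -5, 1, 2]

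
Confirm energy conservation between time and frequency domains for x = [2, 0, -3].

Time domain:
Σ|x[n]|² = |2|² + |0|² + |-3|² = 13.0000

Frequency domain:
(1/3)Σ|X[k]|² = (1/3)(|-1|² + |3.5000-2.5981i|² + |3.5000+2.5981i|²) = (1/3)·39.0000 = 13.0000

Both sides agree, confirming Parseval's theorem.

Σ|x[n]|² = (1/N)Σ|X[k]|² = 13.0000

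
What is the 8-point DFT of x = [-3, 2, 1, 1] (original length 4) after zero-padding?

Original 4-point DFT: [1, -4-1i, -5, -4+1i]
Zero-padded 8-point DFT provides frequency interpolation.

DFT_8([x, 0, ...]) = [1, -2.2929-3.1213i, -4-1i, -3.7071-1.1213i, -5, -3.7071+1.1213i, -4+1i, -2.2929+3.1213i]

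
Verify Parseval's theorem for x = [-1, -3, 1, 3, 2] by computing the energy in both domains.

Time domain:
Σ|x[n]|² = |-1|² + |-3|² + |1|² + |3|² + |2|² = 24.0000

Frequency domain:
(1/5)Σ|X[k]|² = (1/5)(|2|² + |-4.5451+5.9309i|² + |1.0451+1.0368i|² + |1.0451-1.0368i|² + |-4.5451-5.9309i|²) = (1/5)·120.0000 = 24.0000

Both sides agree, confirming Parseval's theorem.

Σ|x[n]|² = (1/N)Σ|X[k]|² = 24.0000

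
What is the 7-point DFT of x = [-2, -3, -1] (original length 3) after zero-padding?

Original 3-point DFT: [-6, 1.7321i, -1.7321i]
Zero-padded 7-point DFT provides frequency interpolation.

DFT_7([x, 0, ...]) = [-6, -3.6479+3.3204i, -0.4315+2.4909i, 0.0794+0.5198i, 0.0794-0.5198i, -0.4315-2.4909i, -3.6479-3.3204i]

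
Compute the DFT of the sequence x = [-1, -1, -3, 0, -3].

X[k] = Σ(n=0 to 4) x[n] · ω_5^(nk)
where ω_5 = e^(-2πi/5)

Computing each X[k]:
X[0] = -8
X[1] = 0.1910-0.1388i
X[2] = 1.3090-4.0287i
X[3] = 1.3090+4.0287i
X[4] = 0.1910+0.1388i

X = [-8, 0.1910-0.1388i, 1.3090-4.0287i, 1.3090+4.0287i, 0.1910+0.1388i]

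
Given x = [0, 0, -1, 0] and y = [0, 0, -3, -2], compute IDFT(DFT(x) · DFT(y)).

(x ⊛ y)[n] = Σ(m=0 to 3) x[m] · y[(n-m) mod 4]

Computing each output sample:
(x ⊛ y)[0] = 3
(x ⊛ y)[1] = 2
(x ⊛ y)[2] = 0
(x ⊛ y)[3] = 0

x ⊛ y = [3, 2, 0, 0]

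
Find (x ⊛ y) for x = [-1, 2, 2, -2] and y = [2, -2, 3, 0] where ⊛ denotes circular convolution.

(x ⊛ y)[n] = Σ(m=0 to 3) x[m] · y[(n-m) mod 4]

Computing each output sample:
(x ⊛ y)[0] = 8
(x ⊛ y)[1] = 0
(x ⊛ y)[2] = -3
(x ⊛ y)[3] = -2

x ⊛ y = [8, 0, -3, -2]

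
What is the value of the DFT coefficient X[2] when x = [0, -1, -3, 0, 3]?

X[2] = Σ(n=0 to 4) x[n] · ω_5^(2n) where ω_5 = e^(-2πi/5)
= (0)·ω_5^0 + (-1)·ω_5^2 + (-3)·ω_5^4 + (0)·ω_5^6 + (3)·ω_5^8

X[2] = -2.5451-0.5020i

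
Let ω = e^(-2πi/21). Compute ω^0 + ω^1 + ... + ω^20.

Sum of all nth roots of unity equals 0 for n > 1 (geometric series with r ≠ 1).

0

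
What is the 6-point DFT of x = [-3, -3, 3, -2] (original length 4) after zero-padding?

Original 4-point DFT: [-5, -6+1i, 5, -6-1i]
Zero-padded 6-point DFT provides frequency interpolation.

DFT_6([x, 0, ...]) = [-5, -4, -5.0000+5.1962i, 5, -5.0000-5.1962i, -4]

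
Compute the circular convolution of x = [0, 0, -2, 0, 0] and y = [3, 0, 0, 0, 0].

(x ⊛ y)[n] = Σ(m=0 to 4) x[m] · y[(n-m) mod 5]

Computing each output sample:
(x ⊛ y)[0] = 0
(x ⊛ y)[1] = 0
(x ⊛ y)[2] = -6
(x ⊛ y)[3] = 0
(x ⊛ y)[4] = 0

x ⊛ y = [0, 0, -6, 0, 0]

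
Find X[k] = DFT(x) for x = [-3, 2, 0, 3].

X[k] = Σ(n=0 to 3) x[n] · ω_4^(nk)
where ω_4 = e^(-2πi/4)

Computing each X[k]:
X[0] = 2
X[1] = -3+1i
X[2] = -8
X[3] = -3-1i

X = [2, -3+1i, -8, -3-1i]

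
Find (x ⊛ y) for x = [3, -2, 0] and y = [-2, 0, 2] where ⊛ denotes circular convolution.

(x ⊛ y)[n] = Σ(m=0 to 2) x[m] · y[(n-m) mod 3]

Computing each output sample:
(x ⊛ y)[0] = -10
(x ⊛ y)[1] = 4
(x ⊛ y)[2] = 6

x ⊛ y = [-10, 4, 6]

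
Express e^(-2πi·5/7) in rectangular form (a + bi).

ω_7^5 = e^(-2πi·5/7)
= cos(-2π·5/7) + i·sin(-2π·5/7)
= cos(-10π/7) + i·sin(-10π/7)

ω_7^5 = cos(-10π/7) + i·sin(-10π/7) = -0.2225+0.9749i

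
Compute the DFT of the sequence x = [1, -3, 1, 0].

X[k] = Σ(n=0 to 3) x[n] · ω_4^(nk)
where ω_4 = e^(-2πi/4)

Computing each X[k]:
X[0] = -1
X[1] = 3i
X[2] = 5
X[3] = -3i

X = [-1, 3i, 5, -3i]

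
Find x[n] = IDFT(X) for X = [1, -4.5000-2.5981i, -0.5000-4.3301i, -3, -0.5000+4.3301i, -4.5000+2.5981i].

x[n] = (1/6) Σ(k=0 to 5) X[k] · e^(2πikn/6)

Computing each x[n]:
x[0] = -2
x[1] = 2
x[2] = 0
x[3] = 2
x[4] = 1
x[5] = -2

x = [-2, 2, 0, 2, 1, -2]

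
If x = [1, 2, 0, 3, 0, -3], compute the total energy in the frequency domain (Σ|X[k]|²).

Parseval: Σ|x[n]|² = (1/N)Σ|X[k]|², so Σ|X[k]|² = N·Σ|x[n]|² = 6·23.0000

Σ|X[k]|² = N·Σ|x[n]|² = 6·23.0000 = 138.0000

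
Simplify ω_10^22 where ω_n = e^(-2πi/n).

Since ω_10^10 = 1, powers reduce modulo 10.
22 mod 10 = 2
So ω_10^22 = ω_10^2 = e^(-2πi·2/10)

ω_10^22 = ω_10^2 = 0.3090-0.9511i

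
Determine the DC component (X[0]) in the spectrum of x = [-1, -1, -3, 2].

X[0] = Σ(n=0 to 3) x[n] · ω_4^0 = Σ x[n]
= (-1) + (-1) + (-3) + (2)

X[0] = -3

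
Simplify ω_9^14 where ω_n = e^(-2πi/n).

Since ω_9^9 = 1, powers reduce modulo 9.
14 mod 9 = 5
So ω_9^14 = ω_9^5 = e^(-2πi·5/9)

ω_9^14 = ω_9^5 = -0.9397+0.3420i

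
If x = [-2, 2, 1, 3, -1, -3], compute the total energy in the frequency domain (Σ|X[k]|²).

Parseval: Σ|x[n]|² = (1/N)Σ|X[k]|², so Σ|X[k]|² = N·Σ|x[n]|² = 6·28.0000

Σ|X[k]|² = N·Σ|x[n]|² = 6·28.0000 = 168.0000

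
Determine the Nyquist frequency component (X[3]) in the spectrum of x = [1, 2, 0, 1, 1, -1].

X[3] = Σ(n=0 to 5) x[n] · ω_6^(3n) where ω_6 = e^(-2πi/6)
= (1)·ω_6^0 + (2)·ω_6^3 + (0)·ω_6^6 + (1)·ω_6^9 + (1)·ω_6^12 + (-1)·ω_6^15

X[3] = 0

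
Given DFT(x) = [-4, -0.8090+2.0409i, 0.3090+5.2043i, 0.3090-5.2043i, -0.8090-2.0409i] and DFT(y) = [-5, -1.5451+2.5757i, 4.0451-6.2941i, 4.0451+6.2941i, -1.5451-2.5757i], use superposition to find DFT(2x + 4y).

By linearity: DFT(2x + 4y) = 2·DFT(x) + 4·DFT(y)
= 2·[-4, -0.8090+2.0409i, 0.3090+5.2043i, 0.3090-5.2043i, -0.8090-2.0409i] + 4·[-5, -1.5451+2.5757i, 4.0451-6.2941i, 4.0451+6.2941i, -1.5451-2.5757i]

Computing element-wise:
Z[0] = 2·(-4) + 4·(-5) = -28
Z[1] = 2·(-0.8090+2.0409i) + 4·(-1.5451+2.5757i) = -7.7984+14.3846i
Z[2] = 2·(0.3090+5.2043i) + 4·(4.0451-6.2941i) = 16.7984-14.7678i
Z[3] = 2·(0.3090-5.2043i) + 4·(4.0451+6.2941i) = 16.7984+14.7678i
Z[4] = 2·(-0.8090-2.0409i) + 4·(-1.5451-2.5757i) = -7.7984-14.3846i

DFT(2x + 4y) = 2·X + 4·Y = [-28, -7.7984+14.3846i, 16.7984-14.7678i, 16.7984+14.7678i, -7.7984-14.3846i]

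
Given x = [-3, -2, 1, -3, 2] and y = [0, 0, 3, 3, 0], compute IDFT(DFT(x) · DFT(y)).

(x ⊛ y)[n] = Σ(m=0 to 4) x[m] · y[(n-m) mod 5]

Computing each output sample:
(x ⊛ y)[0] = -6
(x ⊛ y)[1] = -3
(x ⊛ y)[2] = -3
(x ⊛ y)[3] = -15
(x ⊛ y)[4] = -3

x ⊛ y = [-6, -3, -3, -15, -3]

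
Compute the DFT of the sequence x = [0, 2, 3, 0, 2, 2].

X[k] = Σ(n=0 to 5) x[n] · ω_6^(nk)
where ω_6 = e^(-2πi/6)

Computing each X[k]:
X[0] = 9
X[1] = -0.5000-0.8660i
X[2] = -4.5000+0.8660i
X[3] = 1
X[4] = -4.5000-0.8660i
X[5] = -0.5000+0.8660i

X = [9, -0.5000-0.8660i, -4.5000+0.8660i, 1, -4.5000-0.8660i, -0.5000+0.8660i]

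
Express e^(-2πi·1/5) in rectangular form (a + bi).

ω_5^1 = e^(-2πi·1/5)
= cos(-2π·1/5) + i·sin(-2π·1/5)
= cos(-2π/5) + i·sin(-2π/5)

ω_5^1 = cos(-2π/5) + i·sin(-2π/5) = 0.3090-0.9511i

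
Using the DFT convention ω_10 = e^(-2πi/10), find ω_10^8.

ω_10^8 = e^(-2πi·8/10)
= cos(-2π·8/10) + i·sin(-2π·8/10)
= cos(-16π/10) + i·sin(-16π/10)

ω_10^8 = cos(-16π/10) + i·sin(-16π/10) = 0.3090+0.9511i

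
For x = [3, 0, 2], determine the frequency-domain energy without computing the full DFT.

Parseval: Σ|x[n]|² = (1/N)Σ|X[k]|², so Σ|X[k]|² = N·Σ|x[n]|² = 3·13.0000

Σ|X[k]|² = N·Σ|x[n]|² = 3·13.0000 = 39.0000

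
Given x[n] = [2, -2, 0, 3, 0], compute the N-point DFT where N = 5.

X[k] = Σ(n=0 to 4) x[n] · ω_5^(nk)
where ω_5 = e^(-2πi/5)

Computing each X[k]:
X[0] = 3
X[1] = -1.0451+3.6655i
X[2] = 4.5451-1.6776i
X[3] = 4.5451+1.6776i
X[4] = -1.0451-3.6655i

X = [3, -1.0451+3.6655i, 4.5451-1.6776i, 4.5451+1.6776i, -1.0451-3.6655i]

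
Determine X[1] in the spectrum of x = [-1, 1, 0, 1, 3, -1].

X[1] = Σ(n=0 to 5) x[n] · ω_6^(1n) where ω_6 = e^(-2πi/6)
= (-1)·ω_6^0 + (1)·ω_6^1 + (0)·ω_6^2 + (1)·ω_6^3 + (3)·ω_6^4 + (-1)·ω_6^5

X[1] = -3.5000+0.8660i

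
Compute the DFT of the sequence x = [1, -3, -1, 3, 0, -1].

X[k] = Σ(n=0 to 5) x[n] · ω_6^(nk)
where ω_6 = e^(-2πi/6)

Computing each X[k]:
X[0] = -1
X[1] = -3.5000+2.5981i
X[2] = 6.5000+0.8660i
X[3] = 1
X[4] = 6.5000-0.8660i
X[5] = -3.5000-2.5981i

X = [-1, -3.5000+2.5981i, 6.5000+0.8660i, 1, 6.5000-0.8660i, -3.5000-2.5981i]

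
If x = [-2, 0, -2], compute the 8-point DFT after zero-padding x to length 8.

Original 3-point DFT: [-4, -1.0000-1.7321i, -1.0000+1.7321i]
Zero-padded 8-point DFT provides frequency interpolation.

DFT_8([x, 0, ...]) = [-4, -2+2i, 0, -2-2i, -4, -2+2i, 0, -2-2i]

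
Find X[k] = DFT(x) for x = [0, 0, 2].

X[k] = Σ(n=0 to 2) x[n] · ω_3^(nk)
where ω_3 = e^(-2πi/3)

Computing each X[k]:
X[0] = 2
X[1] = -1.0000+1.7321i
X[2] = -1.0000-1.7321i

X = [2, -1.0000+1.7321i, -1.0000-1.7321i]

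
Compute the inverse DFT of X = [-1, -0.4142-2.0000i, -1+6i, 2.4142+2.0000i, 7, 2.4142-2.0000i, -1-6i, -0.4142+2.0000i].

x[n] = (1/8) Σ(k=0 to 7) X[k] · e^(2πikn/8)

Computing each x[n]:
x[0] = 1
x[1] = -3
x[2] = 2
x[3] = 1
x[4] = 0
x[5] = -2
x[6] = 0
x[7] = 0

x = [1, -3, 2, 1, 0, -2, 0, 0]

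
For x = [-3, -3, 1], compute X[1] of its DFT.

X[1] = Σ(n=0 to 2) x[n] · ω_3^(1n) where ω_3 = e^(-2πi/3)
= (-3)·ω_3^0 + (-3)·ω_3^1 + (1)·ω_3^2

X[1] = -2.0000+3.4641i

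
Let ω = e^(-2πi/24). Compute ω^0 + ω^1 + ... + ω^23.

Sum of all nth roots of unity equals 0 for n > 1 (geometric series with r ≠ 1).

0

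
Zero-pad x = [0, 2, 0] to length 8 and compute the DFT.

Original 3-point DFT: [2, -1.0000-1.7321i, -1.0000+1.7321i]
Zero-padded 8-point DFT provides frequency interpolation.

DFT_8([x, 0, ...]) = [2, 1.4142-1.4142i, -2i, -1.4142-1.4142i, -2, -1.4142+1.4142i, 2i, 1.4142+1.4142i]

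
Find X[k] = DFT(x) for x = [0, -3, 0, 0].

X[k] = Σ(n=0 to 3) x[n] · ω_4^(nk)
where ω_4 = e^(-2πi/4)

Computing each X[k]:
X[0] = -3
X[1] = 3i
X[2] = 3
X[3] = -3i

X = [-3, 3i, 3, -3i]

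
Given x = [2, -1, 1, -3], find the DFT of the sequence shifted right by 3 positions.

Time shift by 3: X_shifted[k] = ω_4^(3k) · X[k]
Shifted x = [-1, 1, -3, 2]

DFT(x[n-3]) = [-1, 2+1i, -7, 2-1i]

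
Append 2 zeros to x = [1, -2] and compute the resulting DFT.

Original 2-point DFT: [-1, 3]
Zero-padded 4-point DFT provides frequency interpolation.

DFT_4([x, 0, ...]) = [-1, 1+2i, 3, 1-2i]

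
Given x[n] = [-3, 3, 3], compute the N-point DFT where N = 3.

X[k] = Σ(n=0 to 2) x[n] · ω_3^(nk)
where ω_3 = e^(-2πi/3)

Computing each X[k]:
X[0] = 3
X[1] = -6
X[2] = -6

X = [3, -6, -6]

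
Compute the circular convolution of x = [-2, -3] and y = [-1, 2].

(x ⊛ y)[n] = Σ(m=0 to 1) x[m] · y[(n-m) mod 2]

Computing each output sample:
(x ⊛ y)[0] = -4
(x ⊛ y)[1] = -1

x ⊛ y = [-4, -1]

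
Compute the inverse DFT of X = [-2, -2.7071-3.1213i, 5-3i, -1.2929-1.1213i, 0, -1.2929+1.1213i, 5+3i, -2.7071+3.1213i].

x[n] = (1/8) Σ(k=0 to 7) X[k] · e^(2πikn/8)

Computing each x[n]:
x[0] = 0
x[1] = 1
x[2] = -1
x[3] = 0
x[4] = 2
x[5] = 0
x[6] = -2
x[7] = -2

x = [0, 1, -1, 0, 2, 0, -2, -2]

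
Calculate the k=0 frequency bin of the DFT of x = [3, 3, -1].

X[0] = Σ(n=0 to 2) x[n] · ω_3^0 = Σ x[n]
= (3) + (3) + (-1)

X[0] = 5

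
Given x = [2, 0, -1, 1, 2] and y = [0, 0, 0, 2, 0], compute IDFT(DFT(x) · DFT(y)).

(x ⊛ y)[n] = Σ(m=0 to 4) x[m] · y[(n-m) mod 5]

Computing each output sample:
(x ⊛ y)[0] = -2
(x ⊛ y)[1] = 2
(x ⊛ y)[2] = 4
(x ⊛ y)[3] = 4
(x ⊛ y)[4] = 0

x ⊛ y = [-2, 2, 4, 4, 0]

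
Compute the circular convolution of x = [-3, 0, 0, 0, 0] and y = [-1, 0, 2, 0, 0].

(x ⊛ y)[n] = Σ(m=0 to 4) x[m] · y[(n-m) mod 5]

Computing each output sample:
(x ⊛ y)[0] = 3
(x ⊛ y)[1] = 0
(x ⊛ y)[2] = -6
(x ⊛ y)[3] = 0
(x ⊛ y)[4] = 0

x ⊛ y = [3, 0, -6, 0, 0]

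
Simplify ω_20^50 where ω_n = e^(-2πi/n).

Since ω_20^20 = 1, powers reduce modulo 20.
50 mod 20 = 10
So ω_20^50 = ω_20^10 = e^(-2πi·10/20)

ω_20^50 = ω_20^10 = -1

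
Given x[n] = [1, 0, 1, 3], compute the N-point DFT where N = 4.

X[k] = Σ(n=0 to 3) x[n] · ω_4^(nk)
where ω_4 = e^(-2πi/4)

Computing each X[k]:
X[0] = 5
X[1] = 3i
X[2] = -1
X[3] = -3i

X = [5, 3i, -1, -3i]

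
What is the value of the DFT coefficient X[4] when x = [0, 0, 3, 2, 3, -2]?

X[4] = Σ(n=0 to 5) x[n] · ω_6^(4n) where ω_6 = e^(-2πi/6)
= (0)·ω_6^0 + (0)·ω_6^4 + (3)·ω_6^8 + (2)·ω_6^12 + (3)·ω_6^16 + (-2)·ω_6^20

X[4] = 1.7321i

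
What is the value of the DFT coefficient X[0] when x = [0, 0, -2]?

X[0] = Σ(n=0 to 2) x[n] · ω_3^0 = Σ x[n]
= (0) + (0) + (-2)

X[0] = -2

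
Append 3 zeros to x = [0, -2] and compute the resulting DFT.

Original 2-point DFT: [-2, 2]
Zero-padded 5-point DFT provides frequency interpolation.

DFT_5([x, 0, ...]) = [-2, -0.6180+1.9021i, 1.6180+1.1756i, 1.6180-1.1756i, -0.6180-1.9021i]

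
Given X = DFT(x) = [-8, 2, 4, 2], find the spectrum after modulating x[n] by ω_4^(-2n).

Modulation property: DFT(ω_4^(-2n)·x[n]) = X[(k-2) mod 4], so circularly shift X by 2 positions.

X[k-2] = [4, 2, -8, 2]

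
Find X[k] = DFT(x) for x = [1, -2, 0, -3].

X[k] = Σ(n=0 to 3) x[n] · ω_4^(nk)
where ω_4 = e^(-2πi/4)

Computing each X[k]:
X[0] = -4
X[1] = 1-1i
X[2] = 6
X[3] = 1+1i

X = [-4, 1-1i, 6, 1+1i]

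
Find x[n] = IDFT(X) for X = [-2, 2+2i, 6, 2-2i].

x[n] = (1/4) Σ(k=0 to 3) X[k] · e^(2πikn/4)

Computing each x[n]:
x[0] = 2
x[1] = -3
x[2] = 0
x[3] = -1

x = [2, -3, 0, -1]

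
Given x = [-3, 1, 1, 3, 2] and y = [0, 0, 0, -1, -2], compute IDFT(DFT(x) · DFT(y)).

(x ⊛ y)[n] = Σ(m=0 to 4) x[m] · y[(n-m) mod 5]

Computing each output sample:
(x ⊛ y)[0] = -3
(x ⊛ y)[1] = -5
(x ⊛ y)[2] = -8
(x ⊛ y)[3] = -1
(x ⊛ y)[4] = 5

x ⊛ y = [-3, -5, -8, -1, 5]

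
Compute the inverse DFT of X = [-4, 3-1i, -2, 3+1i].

x[n] = (1/4) Σ(k=0 to 3) X[k] · e^(2πikn/4)

Computing each x[n]:
x[0] = 0
x[1] = 0
x[2] = -3
x[3] = -1

x = [0, 0, -3, -1]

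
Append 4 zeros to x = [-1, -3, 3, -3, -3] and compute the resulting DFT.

Original 5-point DFT: [-7, -2.8541-3.5267i, 3.8541+5.7063i, 3.8541-5.7063i, -2.8541+3.5267i]
Zero-padded 9-point DFT provides frequency interpolation.

DFT_9([x, 0, ...]) = [-7, 1.5419+2.5981i, -5.1382-2.5981i, -2.5000+7.7942i, 5.0963+2.5981i, 5.0963-2.5981i, -2.5000-7.7942i, -5.1382+2.5981i, 1.5419-2.5981i]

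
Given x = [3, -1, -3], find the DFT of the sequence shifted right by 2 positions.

Time shift by 2: X_shifted[k] = ω_3^(2k) · X[k]
Shifted x = [-1, -3, 3]

DFT(x[n-2]) = [-1, -1.0000+5.1962i, -1.0000-5.1962i]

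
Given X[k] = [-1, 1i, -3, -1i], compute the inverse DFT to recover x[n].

x[n] = (1/4) Σ(k=0 to 3) X[k] · e^(2πikn/4)

Computing each x[n]:
x[0] = -1
x[1] = 0
x[2] = -1
x[3] = 1

x = [-1, 0, -1, 1]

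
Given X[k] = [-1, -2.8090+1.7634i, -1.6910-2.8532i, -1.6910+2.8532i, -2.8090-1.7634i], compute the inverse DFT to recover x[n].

x[n] = (1/5) Σ(k=0 to 4) X[k] · e^(2πikn/5)

Computing each x[n]:
x[0] = -2
x[1] = 0
x[2] = -1
x[3] = 2
x[4] = 0

x = [-2, 0, -1, 2, 0]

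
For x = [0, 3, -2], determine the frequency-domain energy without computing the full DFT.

Parseval: Σ|x[n]|² = (1/N)Σ|X[k]|², so Σ|X[k]|² = N·Σ|x[n]|² = 3·13.0000

Σ|X[k]|² = N·Σ|x[n]|² = 3·13.0000 = 39.0000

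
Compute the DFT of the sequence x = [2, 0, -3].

X[k] = Σ(n=0 to 2) x[n] · ω_3^(nk)
where ω_3 = e^(-2πi/3)

Computing each X[k]:
X[0] = -1
X[1] = 3.5000-2.5981i
X[2] = 3.5000+2.5981i

X = [-1, 3.5000-2.5981i, 3.5000+2.5981i]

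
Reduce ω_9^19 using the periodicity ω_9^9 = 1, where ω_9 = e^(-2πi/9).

Since ω_9^9 = 1, powers reduce modulo 9.
19 mod 9 = 1
So ω_9^19 = ω_9^1 = e^(-2πi·1/9)

ω_9^19 = ω_9^1 = 0.7660-0.6428i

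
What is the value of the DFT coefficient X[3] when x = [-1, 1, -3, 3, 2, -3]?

X[3] = Σ(n=0 to 5) x[n] · ω_6^(3n) where ω_6 = e^(-2πi/6)
= (-1)·ω_6^0 + (1)·ω_6^3 + (-3)·ω_6^6 + (3)·ω_6^9 + (2)·ω_6^12 + (-3)·ω_6^15

X[3] = -3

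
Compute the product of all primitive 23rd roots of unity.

The primitive 23rd roots of unity are ω_23^k for k coprime to 23: k ∈ {1, 2, 3, 4, 5, 6, 7, 8, 9, 10, 11, 12, 13, 14, 15, 16, 17, 18, 19, 20, 21, 22}
Their product equals the constant term of the cyclotomic polynomial Φ_23(x) up to sign.
For n ≥ 3, the product of all primitive nth roots of unity is 1. (For n=1 it is 1; for n=2 it is -1.)

1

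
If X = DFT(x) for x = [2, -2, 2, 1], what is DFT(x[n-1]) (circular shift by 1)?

Time shift by 1: X_shifted[k] = ω_4^(1k) · X[k]
Shifted x = [1, 2, -2, 2]

DFT(x[n-1]) = [3, 3, -5, 3]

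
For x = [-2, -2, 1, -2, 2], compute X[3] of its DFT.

X[3] = Σ(n=0 to 4) x[n] · ω_5^(3n) where ω_5 = e^(-2πi/5)
= (-2)·ω_5^0 + (-2)·ω_5^3 + (1)·ω_5^6 + (-2)·ω_5^9 + (2)·ω_5^12

X[3] = -2.3090-5.2043i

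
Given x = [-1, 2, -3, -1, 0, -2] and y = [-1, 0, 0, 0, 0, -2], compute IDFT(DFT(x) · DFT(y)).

(x ⊛ y)[n] = Σ(m=0 to 5) x[m] · y[(n-m) mod 6]

Computing each output sample:
(x ⊛ y)[0] = -3
(x ⊛ y)[1] = 4
(x ⊛ y)[2] = 5
(x ⊛ y)[3] = 1
(x ⊛ y)[4] = 4
(x ⊛ y)[5] = 4

x ⊛ y = [-3, 4, 5, 1, 4, 4]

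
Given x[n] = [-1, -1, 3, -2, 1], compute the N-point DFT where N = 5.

X[k] = Σ(n=0 to 4) x[n] · ω_5^(nk)
where ω_5 = e^(-2πi/5)

Computing each X[k]:
X[0] = 0
X[1] = -1.8090-1.0368i
X[2] = -0.6910+5.9309i
X[3] = -0.6910-5.9309i
X[4] = -1.8090+1.0368i

X = [0, -1.8090-1.0368i, -0.6910+5.9309i, -0.6910-5.9309i, -1.8090+1.0368i]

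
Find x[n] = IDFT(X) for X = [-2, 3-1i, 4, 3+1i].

x[n] = (1/4) Σ(k=0 to 3) X[k] · e^(2πikn/4)

Computing each x[n]:
x[0] = 2
x[1] = -1
x[2] = -1
x[3] = -2

x = [2, -1, -1, -2]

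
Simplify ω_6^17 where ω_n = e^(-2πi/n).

Since ω_6^6 = 1, powers reduce modulo 6.
17 mod 6 = 5
So ω_6^17 = ω_6^5 = e^(-2πi·5/6)

ω_6^17 = ω_6^5 = 0.5000+0.8660i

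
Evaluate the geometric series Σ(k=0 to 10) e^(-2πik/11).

Sum of all nth roots of unity equals 0 for n > 1 (geometric series with r ≠ 1).

0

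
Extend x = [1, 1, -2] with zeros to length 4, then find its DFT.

Original 3-point DFT: [0, 1.5000-2.5981i, 1.5000+2.5981i]
Zero-padded 4-point DFT provides frequency interpolation.

DFT_4([x, 0, ...]) = [0, 3-1i, -2, 3+1i]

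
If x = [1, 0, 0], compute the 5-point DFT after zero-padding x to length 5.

Original 3-point DFT: [1, 1, 1]
Zero-padded 5-point DFT provides frequency interpolation.

DFT_5([x, 0, ...]) = [1, 1, 1, 1, 1]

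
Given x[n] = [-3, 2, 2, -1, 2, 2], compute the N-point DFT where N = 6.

X[k] = Σ(n=0 to 5) x[n] · ω_6^(nk)
where ω_6 = e^(-2πi/6)

Computing each X[k]:
X[0] = 4
X[1] = -2
X[2] = -8
X[3] = -2
X[4] = -8
X[5] = -2

X = [4, -2, -8, -2, -8, -2]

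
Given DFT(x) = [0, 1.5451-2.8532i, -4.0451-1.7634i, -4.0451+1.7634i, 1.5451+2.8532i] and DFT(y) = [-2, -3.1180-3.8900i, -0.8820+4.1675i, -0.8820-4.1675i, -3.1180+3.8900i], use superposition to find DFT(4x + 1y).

By linearity: DFT(4x + 1y) = 4·DFT(x) + 1·DFT(y)
= 4·[0, 1.5451-2.8532i, -4.0451-1.7634i, -4.0451+1.7634i, 1.5451+2.8532i] + 1·[-2, -3.1180-3.8900i, -0.8820+4.1675i, -0.8820-4.1675i, -3.1180+3.8900i]

Computing element-wise:
Z[0] = 4·(0) + 1·(-2) = -2
Z[1] = 4·(1.5451-2.8532i) + 1·(-3.1180-3.8900i) = 3.0624-15.3028i
Z[2] = 4·(-4.0451-1.7634i) + 1·(-0.8820+4.1675i) = -17.0624-2.8861i
Z[3] = 4·(-4.0451+1.7634i) + 1·(-0.8820-4.1675i) = -17.0624+2.8861i
Z[4] = 4·(1.5451+2.8532i) + 1·(-3.1180+3.8900i) = 3.0624+15.3028i

DFT(4x + 1y) = 4·X + 1·Y = [-2, 3.0624-15.3028i, -17.0624-2.8861i, -17.0624+2.8861i, 3.0624+15.3028i]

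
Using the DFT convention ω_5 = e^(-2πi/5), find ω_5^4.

ω_5^4 = e^(-2πi·4/5)
= cos(-2π·4/5) + i·sin(-2π·4/5)
= cos(-8π/5) + i·sin(-8π/5)

ω_5^4 = cos(-8π/5) + i·sin(-8π/5) = 0.3090+0.9511i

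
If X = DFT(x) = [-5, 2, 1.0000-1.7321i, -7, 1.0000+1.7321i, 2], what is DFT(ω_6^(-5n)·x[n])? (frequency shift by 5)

Modulation property: DFT(ω_6^(-5n)·x[n]) = X[(k-5) mod 6], so circularly shift X by 5 positions.

X[k-5] = [2, 1.0000-1.7321i, -7, 1.0000+1.7321i, 2, -5]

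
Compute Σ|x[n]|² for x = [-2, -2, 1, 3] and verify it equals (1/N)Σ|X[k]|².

Time domain:
Σ|x[n]|² = |-2|² + |-2|² + |1|² + |3|² = 18.0000

Frequency domain:
(1/4)Σ|X[k]|² = (1/4)(|0|² + |-3+5i|² + |-2|² + |-3-5i|²) = (1/4)·72.0000 = 18.0000

Both sides agree, confirming Parseval's theorem.

Σ|x[n]|² = (1/N)Σ|X[k]|² = 18.0000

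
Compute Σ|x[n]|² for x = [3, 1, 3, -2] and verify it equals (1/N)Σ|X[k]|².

Time domain:
Σ|x[n]|² = |3|² + |1|² + |3|² + |-2|² = 23.0000

Frequency domain:
(1/4)Σ|X[k]|² = (1/4)(|5|² + |-3i|² + |7|² + |3i|²) = (1/4)·92.0000 = 23.0000

Both sides agree, confirming Parseval's theorem.

Σ|x[n]|² = (1/N)Σ|X[k]|² = 23.0000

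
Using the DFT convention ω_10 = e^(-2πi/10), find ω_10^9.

ω_10^9 = e^(-2πi·9/10)
= cos(-2π·9/10) + i·sin(-2π·9/10)
= cos(-18π/10) + i·sin(-18π/10)

ω_10^9 = cos(-18π/10) + i·sin(-18π/10) = 0.8090+0.5878i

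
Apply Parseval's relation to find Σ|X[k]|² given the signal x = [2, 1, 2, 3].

Parseval: Σ|x[n]|² = (1/N)Σ|X[k]|², so Σ|X[k]|² = N·Σ|x[n]|² = 4·18.0000

Σ|X[k]|² = N·Σ|x[n]|² = 4·18.0000 = 72.0000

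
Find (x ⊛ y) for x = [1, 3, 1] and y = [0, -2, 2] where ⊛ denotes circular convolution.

(x ⊛ y)[n] = Σ(m=0 to 2) x[m] · y[(n-m) mod 3]

Computing each output sample:
(x ⊛ y)[0] = 4
(x ⊛ y)[1] = 0
(x ⊛ y)[2] = -4

x ⊛ y = [4, 0, -4]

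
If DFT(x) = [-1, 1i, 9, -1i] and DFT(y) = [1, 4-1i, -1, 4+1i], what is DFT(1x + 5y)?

By linearity: DFT(1x + 5y) = 1·DFT(x) + 5·DFT(y)
= 1·[-1, 1i, 9, -1i] + 5·[1, 4-1i, -1, 4+1i]

Computing element-wise:
Z[0] = 1·(-1) + 5·(1) = 4
Z[1] = 1·(1i) + 5·(4-1i) = 20-4i
Z[2] = 1·(9) + 5·(-1) = 4
Z[3] = 1·(-1i) + 5·(4+1i) = 20+4i

DFT(1x + 5y) = 1·X + 5·Y = [4, 20-4i, 4, 20+4i]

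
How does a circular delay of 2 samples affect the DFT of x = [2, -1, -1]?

Time shift by 2: X_shifted[k] = ω_3^(2k) · X[k]
Shifted x = [-1, -1, 2]

DFT(x[n-2]) = [0, -1.5000+2.5981i, -1.5000-2.5981i]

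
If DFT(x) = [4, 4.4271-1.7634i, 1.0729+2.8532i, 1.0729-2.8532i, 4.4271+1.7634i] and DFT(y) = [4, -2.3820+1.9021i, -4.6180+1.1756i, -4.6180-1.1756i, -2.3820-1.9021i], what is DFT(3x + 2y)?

By linearity: DFT(3x + 2y) = 3·DFT(x) + 2·DFT(y)
= 3·[4, 4.4271-1.7634i, 1.0729+2.8532i, 1.0729-2.8532i, 4.4271+1.7634i] + 2·[4, -2.3820+1.9021i, -4.6180+1.1756i, -4.6180-1.1756i, -2.3820-1.9021i]

Computing element-wise:
Z[0] = 3·(4) + 2·(4) = 20
Z[1] = 3·(4.4271-1.7634i) + 2·(-2.3820+1.9021i) = 8.5173-1.4860i
Z[2] = 3·(1.0729+2.8532i) + 2·(-4.6180+1.1756i) = -6.0173+10.9108i
Z[3] = 3·(1.0729-2.8532i) + 2·(-4.6180-1.1756i) = -6.0173-10.9108i
Z[4] = 3·(4.4271+1.7634i) + 2·(-2.3820-1.9021i) = 8.5173+1.4860i

DFT(3x + 2y) = 3·X + 2·Y = [20, 8.5173-1.4860i, -6.0173+10.9108i, -6.0173-10.9108i, 8.5173+1.4860i]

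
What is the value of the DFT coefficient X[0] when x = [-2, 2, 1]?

X[0] = Σ(n=0 to 2) x[n] · ω_3^0 = Σ x[n]
= (-2) + (2) + (1)

X[0] = 1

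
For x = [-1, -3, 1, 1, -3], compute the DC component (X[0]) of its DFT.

X[0] = Σ(n=0 to 4) x[n] · ω_5^0 = Σ x[n]
= (-1) + (-3) + (1) + (1) + (-3)

X[0] = -5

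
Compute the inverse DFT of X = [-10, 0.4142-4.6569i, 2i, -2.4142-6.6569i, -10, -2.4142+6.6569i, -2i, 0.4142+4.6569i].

x[n] = (1/8) Σ(k=0 to 7) X[k] · e^(2πikn/8)

Computing each x[n]:
x[0] = -3
x[1] = 2
x[2] = -3
x[3] = 2
x[4] = -2
x[5] = -3
x[6] = -2
x[7] = -1

x = [-3, 2, -3, 2, -2, -3, -2, -1]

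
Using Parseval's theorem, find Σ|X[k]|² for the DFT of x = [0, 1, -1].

Parseval: Σ|x[n]|² = (1/N)Σ|X[k]|², so Σ|X[k]|² = N·Σ|x[n]|² = 3·2.0000

Σ|X[k]|² = N·Σ|x[n]|² = 3·2.0000 = 6.0000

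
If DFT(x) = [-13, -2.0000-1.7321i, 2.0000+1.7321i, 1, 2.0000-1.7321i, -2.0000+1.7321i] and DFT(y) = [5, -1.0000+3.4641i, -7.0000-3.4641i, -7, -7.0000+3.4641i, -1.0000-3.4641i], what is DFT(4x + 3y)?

By linearity: DFT(4x + 3y) = 4·DFT(x) + 3·DFT(y)
= 4·[-13, -2.0000-1.7321i, 2.0000+1.7321i, 1, 2.0000-1.7321i, -2.0000+1.7321i] + 3·[5, -1.0000+3.4641i, -7.0000-3.4641i, -7, -7.0000+3.4641i, -1.0000-3.4641i]

Computing element-wise:
Z[0] = 4·(-13) + 3·(5) = -37
Z[1] = 4·(-2.0000-1.7321i) + 3·(-1.0000+3.4641i) = -11.0000+3.4639i
Z[2] = 4·(2.0000+1.7321i) + 3·(-7.0000-3.4641i) = -13.0000-3.4639i
Z[3] = 4·(1) + 3·(-7) = -17
Z[4] = 4·(2.0000-1.7321i) + 3·(-7.0000+3.4641i) = -13.0000+3.4639i
Z[5] = 4·(-2.0000+1.7321i) + 3·(-1.0000-3.4641i) = -11.0000-3.4639i

DFT(4x + 3y) = 4·X + 3·Y = [-37, -11.0000+3.4639i, -13.0000-3.4639i, -17, -13.0000+3.4639i, -11.0000-3.4639i]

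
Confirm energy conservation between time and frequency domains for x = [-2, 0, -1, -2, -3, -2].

Time domain:
Σ|x[n]|² = |-2|² + |0|² + |-1|² + |-2|² + |-3|² + |-2|² = 22.0000

Frequency domain:
(1/6)Σ|X[k]|² = (1/6)(|-10|² + |1.0000-3.4641i|² + |-1|² + |-2|² + |-1|² + |1.0000+3.4641i|²) = (1/6)·132.0000 = 22.0000

Both sides agree, confirming Parseval's theorem.

Σ|x[n]|² = (1/N)Σ|X[k]|² = 22.0000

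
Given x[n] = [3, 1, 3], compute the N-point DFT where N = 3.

X[k] = Σ(n=0 to 2) x[n] · ω_3^(nk)
where ω_3 = e^(-2πi/3)

Computing each X[k]:
X[0] = 7
X[1] = 1.0000+1.7321i
X[2] = 1.0000-1.7321i

X = [7, 1.0000+1.7321i, 1.0000-1.7321i]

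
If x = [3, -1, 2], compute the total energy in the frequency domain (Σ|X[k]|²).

Parseval: Σ|x[n]|² = (1/N)Σ|X[k]|², so Σ|X[k]|² = N·Σ|x[n]|² = 3·14.0000

Σ|X[k]|² = N·Σ|x[n]|² = 3·14.0000 = 42.0000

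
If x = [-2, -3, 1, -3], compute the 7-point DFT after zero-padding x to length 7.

Original 4-point DFT: [-7, -3, 5, -3]
Zero-padded 7-point DFT provides frequency interpolation.

DFT_7([x, 0, ...]) = [-7, -1.3901+2.6722i, -4.1039+1.0132i, 1.9940+5.0083i, 1.9940-5.0083i, -4.1039-1.0132i, -1.3901-2.6722i]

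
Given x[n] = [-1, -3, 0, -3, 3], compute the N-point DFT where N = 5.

X[k] = Σ(n=0 to 4) x[n] · ω_5^(nk)
where ω_5 = e^(-2πi/5)

Computing each X[k]:
X[0] = -4
X[1] = 1.4271+3.9430i
X[2] = -1.9271+6.3799i
X[3] = -1.9271-6.3799i
X[4] = 1.4271-3.9430i

X = [-4, 1.4271+3.9430i, -1.9271+6.3799i, -1.9271-6.3799i, 1.4271-3.9430i]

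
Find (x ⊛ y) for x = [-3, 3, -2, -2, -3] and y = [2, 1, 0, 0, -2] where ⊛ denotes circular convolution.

(x ⊛ y)[n] = Σ(m=0 to 4) x[m] · y[(n-m) mod 5]

Computing each output sample:
(x ⊛ y)[0] = -15
(x ⊛ y)[1] = 7
(x ⊛ y)[2] = 3
(x ⊛ y)[3] = 0
(x ⊛ y)[4] = -2

x ⊛ y = [-15, 7, 3, 0, -2]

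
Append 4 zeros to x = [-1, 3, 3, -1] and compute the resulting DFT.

Original 4-point DFT: [4, -4-4i, 0, -4+4i]
Zero-padded 8-point DFT provides frequency interpolation.

DFT_8([x, 0, ...]) = [4, 1.8284-4.4142i, -4-4i, -3.8284+1.5858i, 0, -3.8284-1.5858i, -4+4i, 1.8284+4.4142i]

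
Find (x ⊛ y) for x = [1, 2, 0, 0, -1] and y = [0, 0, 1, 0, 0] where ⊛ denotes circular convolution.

(x ⊛ y)[n] = Σ(m=0 to 4) x[m] · y[(n-m) mod 5]

Computing each output sample:
(x ⊛ y)[0] = 0
(x ⊛ y)[1] = -1
(x ⊛ y)[2] = 1
(x ⊛ y)[3] = 2
(x ⊛ y)[4] = 0

x ⊛ y = [0, -1, 1, 2, 0]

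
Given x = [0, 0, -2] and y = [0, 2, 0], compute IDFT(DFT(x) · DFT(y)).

(x ⊛ y)[n] = Σ(m=0 to 2) x[m] · y[(n-m) mod 3]

Computing each output sample:
(x ⊛ y)[0] = -4
(x ⊛ y)[1] = 0
(x ⊛ y)[2] = 0

x ⊛ y = [-4, 0, 0]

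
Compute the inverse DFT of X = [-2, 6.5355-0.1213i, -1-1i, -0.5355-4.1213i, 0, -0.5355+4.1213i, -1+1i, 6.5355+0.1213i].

x[n] = (1/8) Σ(k=0 to 7) X[k] · e^(2πikn/8)

Computing each x[n]:
x[0] = 1
x[1] = 2
x[2] = -1
x[3] = -1
x[4] = -2
x[5] = -2
x[6] = 1
x[7] = 0

x = [1, 2, -1, -1, -2, -2, 1, 0]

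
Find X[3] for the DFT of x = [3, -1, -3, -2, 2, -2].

X[3] = Σ(n=0 to 5) x[n] · ω_6^(3n) where ω_6 = e^(-2πi/6)
= (3)·ω_6^0 + (-1)·ω_6^3 + (-3)·ω_6^6 + (-2)·ω_6^9 + (2)·ω_6^12 + (-2)·ω_6^15

X[3] = 7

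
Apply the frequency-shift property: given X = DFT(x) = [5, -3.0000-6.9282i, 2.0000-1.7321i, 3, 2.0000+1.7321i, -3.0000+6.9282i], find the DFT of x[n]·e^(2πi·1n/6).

Modulation property: DFT(ω_6^(-1n)·x[n]) = X[(k-1) mod 6], so circularly shift X by 1 positions.

X[k-1] = [-3.0000+6.9282i, 5, -3.0000-6.9282i, 2.0000-1.7321i, 3, 2.0000+1.7321i]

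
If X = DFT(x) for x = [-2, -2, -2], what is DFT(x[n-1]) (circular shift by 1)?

Time shift by 1: X_shifted[k] = ω_3^(1k) · X[k]
Shifted x = [-2, -2, -2]

DFT(x[n-1]) = [-6, 0, 0]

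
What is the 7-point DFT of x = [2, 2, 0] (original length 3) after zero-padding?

Original 3-point DFT: [4, 1.0000-1.7321i, 1.0000+1.7321i]
Zero-padded 7-point DFT provides frequency interpolation.

DFT_7([x, 0, ...]) = [4, 3.2470-1.5637i, 1.5550-1.9499i, 0.1981-0.8678i, 0.1981+0.8678i, 1.5550+1.9499i, 3.2470+1.5637i]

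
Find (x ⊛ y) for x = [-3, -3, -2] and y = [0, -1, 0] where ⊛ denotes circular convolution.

(x ⊛ y)[n] = Σ(m=0 to 2) x[m] · y[(n-m) mod 3]

Computing each output sample:
(x ⊛ y)[0] = 2
(x ⊛ y)[1] = 3
(x ⊛ y)[2] = 3

x ⊛ y = [2, 3, 3]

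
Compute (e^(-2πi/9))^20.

Since ω_9^9 = 1, powers reduce modulo 9.
20 mod 9 = 2
So ω_9^20 = ω_9^2 = e^(-2πi·2/9)

ω_9^20 = ω_9^2 = 0.1736-0.9848i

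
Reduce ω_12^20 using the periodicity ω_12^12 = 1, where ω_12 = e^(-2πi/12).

Since ω_12^12 = 1, powers reduce modulo 12.
20 mod 12 = 8
So ω_12^20 = ω_12^8 = e^(-2πi·8/12)

ω_12^20 = ω_12^8 = -0.5000+0.8660i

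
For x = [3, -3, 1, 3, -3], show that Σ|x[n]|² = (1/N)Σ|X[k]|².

Time domain:
Σ|x[n]|² = |3|² + |-3|² + |1|² + |3|² + |-3|² = 37.0000

Frequency domain:
(1/5)Σ|X[k]|² = (1/5)(|1|² + |-2.0902+1.1756i|² + |9.0902-1.9021i|² + |9.0902+1.9021i|² + |-2.0902-1.1756i|²) = (1/5)·185.0000 = 37.0000

Both sides agree, confirming Parseval's theorem.

Σ|x[n]|² = (1/N)Σ|X[k]|² = 37.0000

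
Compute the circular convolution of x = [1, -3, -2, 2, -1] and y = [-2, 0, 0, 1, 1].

(x ⊛ y)[n] = Σ(m=0 to 4) x[m] · y[(n-m) mod 5]

Computing each output sample:
(x ⊛ y)[0] = -7
(x ⊛ y)[1] = 6
(x ⊛ y)[2] = 5
(x ⊛ y)[3] = -4
(x ⊛ y)[4] = 0

x ⊛ y = [-7, 6, 5, -4, 0]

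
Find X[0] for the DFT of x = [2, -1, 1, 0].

X[0] = Σ(n=0 to 3) x[n] · ω_4^0 = Σ x[n]
= (2) + (-1) + (1) + (0)

X[0] = 2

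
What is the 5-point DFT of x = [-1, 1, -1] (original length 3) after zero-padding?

Original 3-point DFT: [-1, -1.0000-1.7321i, -1.0000+1.7321i]
Zero-padded 5-point DFT provides frequency interpolation.

DFT_5([x, 0, ...]) = [-1, 0.1180-0.3633i, -2.1180-1.5388i, -2.1180+1.5388i, 0.1180+0.3633i]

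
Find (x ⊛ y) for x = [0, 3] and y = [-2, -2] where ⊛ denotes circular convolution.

(x ⊛ y)[n] = Σ(m=0 to 1) x[m] · y[(n-m) mod 2]

Computing each output sample:
(x ⊛ y)[0] = -6
(x ⊛ y)[1] = -6

x ⊛ y = [-6, -6]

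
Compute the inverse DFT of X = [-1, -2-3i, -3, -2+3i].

x[n] = (1/4) Σ(k=0 to 3) X[k] · e^(2πikn/4)

Computing each x[n]:
x[0] = -2
x[1] = 2
x[2] = 0
x[3] = -1

x = [-2, 2, 0, -1]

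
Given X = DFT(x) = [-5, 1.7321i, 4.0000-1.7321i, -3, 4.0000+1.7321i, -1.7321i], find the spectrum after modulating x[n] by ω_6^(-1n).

Modulation property: DFT(ω_6^(-1n)·x[n]) = X[(k-1) mod 6], so circularly shift X by 1 positions.

X[k-1] = [-1.7321i, -5, 1.7321i, 4.0000-1.7321i, -3, 4.0000+1.7321i]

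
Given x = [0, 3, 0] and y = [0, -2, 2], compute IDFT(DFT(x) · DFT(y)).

(x ⊛ y)[n] = Σ(m=0 to 2) x[m] · y[(n-m) mod 3]

Computing each output sample:
(x ⊛ y)[0] = 6
(x ⊛ y)[1] = 0
(x ⊛ y)[2] = -6

x ⊛ y = [6, 0, -6]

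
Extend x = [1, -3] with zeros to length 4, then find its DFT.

Original 2-point DFT: [-2, 4]
Zero-padded 4-point DFT provides frequency interpolation.

DFT_4([x, 0, ...]) = [-2, 1+3i, 4, 1-3i]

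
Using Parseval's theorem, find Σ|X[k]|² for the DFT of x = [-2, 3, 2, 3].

Parseval: Σ|x[n]|² = (1/N)Σ|X[k]|², so Σ|X[k]|² = N·Σ|x[n]|² = 4·26.0000

Σ|X[k]|² = N·Σ|x[n]|² = 4·26.0000 = 104.0000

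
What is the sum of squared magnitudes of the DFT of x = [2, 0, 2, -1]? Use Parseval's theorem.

Parseval: Σ|x[n]|² = (1/N)Σ|X[k]|², so Σ|X[k]|² = N·Σ|x[n]|² = 4·9.0000

Σ|X[k]|² = N·Σ|x[n]|² = 4·9.0000 = 36.0000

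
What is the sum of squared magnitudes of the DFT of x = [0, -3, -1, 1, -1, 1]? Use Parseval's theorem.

Parseval: Σ|x[n]|² = (1/N)Σ|X[k]|², so Σ|X[k]|² = N·Σ|x[n]|² = 6·13.0000

Σ|X[k]|² = N·Σ|x[n]|² = 6·13.0000 = 78.0000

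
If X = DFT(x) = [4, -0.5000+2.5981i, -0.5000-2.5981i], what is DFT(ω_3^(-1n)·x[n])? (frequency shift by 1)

Modulation property: DFT(ω_3^(-1n)·x[n]) = X[(k-1) mod 3], so circularly shift X by 1 positions.

X[k-1] = [-0.5000-2.5981i, 4, -0.5000+2.5981i]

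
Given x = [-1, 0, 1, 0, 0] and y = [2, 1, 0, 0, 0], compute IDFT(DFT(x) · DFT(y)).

(x ⊛ y)[n] = Σ(m=0 to 4) x[m] · y[(n-m) mod 5]

Computing each output sample:
(x ⊛ y)[0] = -2
(x ⊛ y)[1] = -1
(x ⊛ y)[2] = 2
(x ⊛ y)[3] = 1
(x ⊛ y)[4] = 0

x ⊛ y = [-2, -1, 2, 1, 0]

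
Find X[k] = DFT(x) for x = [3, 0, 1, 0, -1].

X[k] = Σ(n=0 to 4) x[n] · ω_5^(nk)
where ω_5 = e^(-2πi/5)

Computing each X[k]:
X[0] = 3
X[1] = 1.8820-1.5388i
X[2] = 4.1180+0.3633i
X[3] = 4.1180-0.3633i
X[4] = 1.8820+1.5388i

X = [3, 1.8820-1.5388i, 4.1180+0.3633i, 4.1180-0.3633i, 1.8820+1.5388i]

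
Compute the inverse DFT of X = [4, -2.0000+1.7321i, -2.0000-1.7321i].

x[n] = (1/3) Σ(k=0 to 2) X[k] · e^(2πikn/3)

Computing each x[n]:
x[0] = 0
x[1] = 1
x[2] = 3

x = [0, 1, 3]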